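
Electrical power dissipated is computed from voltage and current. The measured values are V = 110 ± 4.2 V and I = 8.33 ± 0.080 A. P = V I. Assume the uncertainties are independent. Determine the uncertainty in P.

36.1 W

Products/powers → add relative errors in quadrature, weighted by exponent:
  (1·δV/V)² = (1×0.0382)² = 0.00146;  (1·δI/I)² = (1×0.00960)² = 9.22e-05
δP/P = √(0.00155) = 0.0394
P = 916 W, so δP = 0.0394 × 916 = 36.1 W.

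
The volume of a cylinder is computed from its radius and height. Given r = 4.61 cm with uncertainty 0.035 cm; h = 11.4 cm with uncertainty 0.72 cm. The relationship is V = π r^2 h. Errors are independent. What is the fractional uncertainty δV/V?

0.0650

For a monomial V ∝ r^2, h, fractional errors add in quadrature:
  (2·δr/r)² = (2×0.00759)² = 0.000231;  (1·δh/h)² = (1×0.0632)² = 0.00399
δV/V = √(0.00422) = 0.0650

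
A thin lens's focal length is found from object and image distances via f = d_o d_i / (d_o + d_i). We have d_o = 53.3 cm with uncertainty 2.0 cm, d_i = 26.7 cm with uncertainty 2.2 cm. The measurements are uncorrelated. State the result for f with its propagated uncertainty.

∂f/∂d_o = (d_i/(d_o+d_i))² = 0.111;  ∂f/∂d_i = (d_o/(d_o+d_i))² = 0.444
δf = √((∂f/∂d_o · δd_o)² + (∂f/∂d_i · δd_i)²) = √(0.0496 + 0.954) = 1.00 cm
f = 17.8 cm.

17.8 ± 1.00 cm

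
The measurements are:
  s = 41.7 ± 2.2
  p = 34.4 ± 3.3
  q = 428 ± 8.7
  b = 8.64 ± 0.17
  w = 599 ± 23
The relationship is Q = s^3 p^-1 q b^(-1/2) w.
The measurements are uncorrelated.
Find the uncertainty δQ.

Each factor contributes (exponent × relative error)² to (δQ/Q)²:
  (3·δs/s)² = (3×0.0528)² = 0.0251;  (-1·δp/p)² = (-1×0.0959)² = 0.00920;  (1·δq/q)² = (1×0.0203)² = 0.000413;  (−½·δb/b)² = (-0.5×0.0197)² = 9.68e-05;  (1·δw/w)² = (1×0.0384)² = 0.00147
δQ/Q = √(0.0362) = 0.190
Q = 1.84e+08, so δQ = 0.190 × 1.84e+08 = 3.5e+07.

3.5e+07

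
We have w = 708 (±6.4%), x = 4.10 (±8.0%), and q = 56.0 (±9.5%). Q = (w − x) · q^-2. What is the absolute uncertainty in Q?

0.0450

Let u = w − x = 704. δu = √(δw² + δx²) = √(2050 + 0.108) = 45.3, so δu/u = 0.0644.
Q is then a monomial in u, q:
δQ/Q = √((δu/u)² + (-2·δq/q)²) = √(0.00414 + 0.0361) = 0.201
Q = 0.224, so δQ = 0.201 × 0.224 = 0.0450.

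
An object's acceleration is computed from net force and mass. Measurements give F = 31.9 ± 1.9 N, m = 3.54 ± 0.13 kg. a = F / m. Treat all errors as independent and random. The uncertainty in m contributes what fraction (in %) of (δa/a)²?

(δa/a)² = (1·δF/F)² + (-1·δm/m)²
  F term: (1×0.0596)² = 0.00355
  m term: (-1×0.0367)² = 0.00135
Total = 0.00490. Share from m = 0.00135/0.00490 = 0.275.

27.5%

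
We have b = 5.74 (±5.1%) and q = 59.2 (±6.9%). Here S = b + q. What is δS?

For a sum/difference, combine absolute errors in quadrature:
  (δb)² = 0.0857;  (δq)² = 16.7
δS = √(16.8) = 4.10

4.10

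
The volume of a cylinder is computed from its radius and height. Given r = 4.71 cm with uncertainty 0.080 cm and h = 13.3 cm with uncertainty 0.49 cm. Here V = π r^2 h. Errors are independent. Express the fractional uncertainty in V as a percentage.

5.01%

Relative error in a monomial: (δV/V)² = Σ (nᵢ · δxᵢ/xᵢ)².
  (2·δr/r)² = (2×0.0170)² = 0.00115;  (1·δh/h)² = (1×0.0368)² = 0.00136
δV/V = √(0.00251) = 0.0501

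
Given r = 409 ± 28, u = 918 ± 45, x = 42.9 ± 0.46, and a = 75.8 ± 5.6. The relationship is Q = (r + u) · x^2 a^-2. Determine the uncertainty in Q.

Let w = r + u = 1330. δw = √(δr² + δu²) = √(784 + 2020) = 53.0, so δw/w = 0.0399.
Q is then a monomial in w, x, a:
δQ/Q = √((δw/w)² + (2·δx/x)² + (-2·δa/a)²) = √(0.00160 + 0.000460 + 0.0218) = 0.155
Q = 425, so δQ = 0.155 × 425 = 65.7.

65.7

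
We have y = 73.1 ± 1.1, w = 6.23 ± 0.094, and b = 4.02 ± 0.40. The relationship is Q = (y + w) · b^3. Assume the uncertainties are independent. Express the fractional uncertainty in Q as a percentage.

29.9%

Let u = y + w = 79.3. δu = √(δy² + δw²) = √(1.21 + 0.00884) = 1.10, so δu/u = 0.0139.
Q is then a monomial in u, b:
δQ/Q = √((δu/u)² + (3·δb/b)²) = √(0.000194 + 0.0891) = 0.299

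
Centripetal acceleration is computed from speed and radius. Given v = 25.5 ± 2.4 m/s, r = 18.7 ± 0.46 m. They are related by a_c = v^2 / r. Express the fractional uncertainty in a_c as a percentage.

Each factor contributes (exponent × relative error)² to (δa_c/a_c)²:
  (2·δv/v)² = (2×0.0941)² = 0.0354;  (-1·δr/r)² = (-1×0.0246)² = 0.000605
δa_c/a_c = √(0.0360) = 0.190

19.0%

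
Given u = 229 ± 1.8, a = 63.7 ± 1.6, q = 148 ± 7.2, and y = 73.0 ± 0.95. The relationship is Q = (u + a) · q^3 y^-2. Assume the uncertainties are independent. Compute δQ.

Let w = u + a = 293. δw = √(δu² + δa²) = √(3.24 + 2.56) = 2.41, so δw/w = 0.00823.
Q is then a monomial in w, q, y:
δQ/Q = √((δw/w)² + (3·δq/q)² + (-2·δy/y)²) = √(6.77e-05 + 0.0213 + 0.000677) = 0.148
Q = 1.78e+05, so δQ = 0.148 × 1.78e+05 = 26400.

26400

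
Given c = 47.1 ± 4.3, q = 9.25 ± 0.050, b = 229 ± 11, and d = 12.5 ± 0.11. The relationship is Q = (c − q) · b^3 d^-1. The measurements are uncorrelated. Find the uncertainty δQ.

Let u = c − q = 37.9. δu = √(δc² + δq²) = √(18.5 + 0.00250) = 4.30, so δu/u = 0.114.
Q is then a monomial in u, b, d:
δQ/Q = √((δu/u)² + (3·δb/b)² + (-1·δd/d)²) = √(0.0129 + 0.0208 + 7.74e-05) = 0.184
Q = 3.64e+07, so δQ = 0.184 × 3.64e+07 = 6.68e+06.

6.68e+06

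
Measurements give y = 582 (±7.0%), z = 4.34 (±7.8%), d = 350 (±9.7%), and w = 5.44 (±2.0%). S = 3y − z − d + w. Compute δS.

Each term contributes (cᵢ δxᵢ)² to (δS)²:
  (3·δy)² = 14900;  (δz)² = 0.115;  (δd)² = 1150;  (δw)² = 0.0118
δS = √(16100) = 127

127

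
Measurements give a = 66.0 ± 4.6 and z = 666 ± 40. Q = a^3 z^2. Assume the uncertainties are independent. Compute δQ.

3.08e+10

Each factor contributes (exponent × relative error)² to (δQ/Q)²:
  (3·δa/a)² = (3×0.0697)² = 0.0437;  (2·δz/z)² = (2×0.0601)² = 0.0144
δQ/Q = √(0.0581) = 0.241
Q = 1.28e+11, so δQ = 0.241 × 1.28e+11 = 3.08e+10.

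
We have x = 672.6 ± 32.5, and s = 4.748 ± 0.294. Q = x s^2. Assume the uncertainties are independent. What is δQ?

2020

Products/powers → add relative errors in quadrature, weighted by exponent:
  (1·δx/x)² = (1×0.0483)² = 0.00233;  (2·δs/s)² = (2×0.0619)² = 0.0153
δQ/Q = √(0.0177) = 0.133
Q = 15160, so δQ = 0.133 × 15160 = 2020.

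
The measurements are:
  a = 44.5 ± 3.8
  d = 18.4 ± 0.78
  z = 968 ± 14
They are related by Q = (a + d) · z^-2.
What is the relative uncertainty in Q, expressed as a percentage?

Let u = a + d = 62.9. δu = √(δa² + δd²) = √(14.4 + 0.608) = 3.88, so δu/u = 0.0617.
Q is then a monomial in u, z:
δQ/Q = √((δu/u)² + (-2·δz/z)²) = √(0.00380 + 0.000837) = 0.0681

6.81%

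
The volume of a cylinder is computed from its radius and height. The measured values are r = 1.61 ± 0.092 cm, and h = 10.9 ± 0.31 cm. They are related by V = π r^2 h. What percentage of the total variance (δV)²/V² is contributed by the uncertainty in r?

(δV/V)² = (2·δr/r)² + (1·δh/h)²
  r term: (2×0.0571)² = 0.0131
  h term: (1×0.0284)² = 0.000809
Total = 0.0139. Share from r = 0.0131/0.0139 = 0.942.

94.2%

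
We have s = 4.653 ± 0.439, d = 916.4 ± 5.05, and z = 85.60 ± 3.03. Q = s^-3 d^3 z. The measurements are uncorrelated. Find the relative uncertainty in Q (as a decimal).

0.286

Relative error in a monomial: (δQ/Q)² = Σ (nᵢ · δxᵢ/xᵢ)².
  (-3·δs/s)² = (-3×0.0943)² = 0.0801;  (3·δd/d)² = (3×0.00551)² = 0.000273;  (1·δz/z)² = (1×0.0354)² = 0.00125
δQ/Q = √(0.0816) = 0.286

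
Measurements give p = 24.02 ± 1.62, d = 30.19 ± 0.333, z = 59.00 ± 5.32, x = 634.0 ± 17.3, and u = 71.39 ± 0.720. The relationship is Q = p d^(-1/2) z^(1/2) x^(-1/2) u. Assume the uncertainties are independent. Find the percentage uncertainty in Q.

Relative error in a monomial: (δQ/Q)² = Σ (nᵢ · δxᵢ/xᵢ)².
  (1·δp/p)² = (1×0.0674)² = 0.00455;  (−½·δd/d)² = (-0.5×0.0110)² = 3.04e-05;  (½·δz/z)² = (0.5×0.0902)² = 0.00203;  (−½·δx/x)² = (-0.5×0.0273)² = 0.000186;  (1·δu/u)² = (1×0.0101)² = 0.000102
δQ/Q = √(0.00690) = 0.0831

8.31%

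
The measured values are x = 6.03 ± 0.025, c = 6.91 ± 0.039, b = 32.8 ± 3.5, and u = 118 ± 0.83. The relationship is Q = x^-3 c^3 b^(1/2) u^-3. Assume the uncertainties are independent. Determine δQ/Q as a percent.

6.11%

Products/powers → add relative errors in quadrature, weighted by exponent:
  (-3·δx/x)² = (-3×0.00415)² = 0.000155;  (3·δc/c)² = (3×0.00564)² = 0.000287;  (½·δb/b)² = (0.5×0.107)² = 0.00285;  (-3·δu/u)² = (-3×0.00703)² = 0.000445
δQ/Q = √(0.00373) = 0.0611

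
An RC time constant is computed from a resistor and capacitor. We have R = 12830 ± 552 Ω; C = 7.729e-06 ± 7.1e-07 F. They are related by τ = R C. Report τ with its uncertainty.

τ is a product of powers, so relative uncertainties combine in quadrature:
  (1·δR/R)² = (1×0.0430)² = 0.00185;  (1·δC/C)² = (1×0.0919)² = 0.00844
δτ/τ = √(0.0103) = 0.101
τ = 0.09916 s, so δτ = 0.101 × 0.09916 = 0.0101 s.

0.09916 ± 0.0101 s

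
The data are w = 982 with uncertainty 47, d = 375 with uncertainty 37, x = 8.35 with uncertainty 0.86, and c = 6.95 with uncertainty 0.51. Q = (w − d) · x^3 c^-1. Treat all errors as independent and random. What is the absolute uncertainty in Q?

Let u = w − d = 607. δu = √(δw² + δd²) = √(2210 + 1370) = 59.8, so δu/u = 0.0985.
Q is then a monomial in u, x, c:
δQ/Q = √((δu/u)² + (3·δx/x)² + (-1·δc/c)²) = √(0.00971 + 0.0955 + 0.00538) = 0.333
Q = 50800, so δQ = 0.333 × 50800 = 16900.

16900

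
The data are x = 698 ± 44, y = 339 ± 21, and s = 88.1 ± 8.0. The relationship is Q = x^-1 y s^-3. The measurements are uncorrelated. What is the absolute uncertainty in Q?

Q is a product of powers, so relative uncertainties combine in quadrature:
  (-1·δx/x)² = (-1×0.0630)² = 0.00397;  (1·δy/y)² = (1×0.0619)² = 0.00384;  (-3·δs/s)² = (-3×0.0908)² = 0.0742
δQ/Q = √(0.0820) = 0.286
Q = 7.1e-07, so δQ = 0.286 × 7.1e-07 = 2.03e-07.

2.03e-07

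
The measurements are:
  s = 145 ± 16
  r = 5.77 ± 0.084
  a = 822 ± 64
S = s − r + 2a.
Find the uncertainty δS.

129

Each term contributes (cᵢ δxᵢ)² to (δS)²:
  (δs)² = 256;  (δr)² = 0.00706;  (2·δa)² = 16400
δS = √(16600) = 129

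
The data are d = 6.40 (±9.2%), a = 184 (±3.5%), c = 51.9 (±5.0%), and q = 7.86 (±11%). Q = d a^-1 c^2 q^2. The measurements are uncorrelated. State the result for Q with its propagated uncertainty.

Relative error in a monomial: (δQ/Q)² = Σ (nᵢ · δxᵢ/xᵢ)².
  (1·δd/d)² = (1×0.0920)² = 0.00846;  (-1·δa/a)² = (-1×0.0350)² = 0.00123;  (2·δc/c)² = (2×0.0500)² = 0.0100;  (2·δq/q)² = (2×0.110)² = 0.0484
δQ/Q = √(0.0681) = 0.261
Q = 5790, so δQ = 0.261 × 5790 = 1510.

5790 ± 1510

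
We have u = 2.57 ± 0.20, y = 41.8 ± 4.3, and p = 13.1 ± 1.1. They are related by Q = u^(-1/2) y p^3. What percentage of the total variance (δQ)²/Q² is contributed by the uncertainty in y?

(δQ/Q)² = (−½·δu/u)² + (1·δy/y)² + (3·δp/p)²
  u term: (-0.5×0.0778)² = 0.00151
  y term: (1×0.103)² = 0.0106
  p term: (3×0.0840)² = 0.0635
Total = 0.0756. Share from y = 0.0106/0.0756 = 0.140.

14.0%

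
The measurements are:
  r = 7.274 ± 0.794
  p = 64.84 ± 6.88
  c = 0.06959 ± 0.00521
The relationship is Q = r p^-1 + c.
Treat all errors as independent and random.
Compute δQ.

0.0179

Let w = r·p^-1 = 0.1122. δw/w = √((1·δr/r)² + (-1·δp/p)²) = √(0.0119 + 0.0113) = 0.152, so δw = 0.0171.
Q = w + c: δQ = √(δw² + δc²) = √(0.000292 + 2.71e-05) = 0.0179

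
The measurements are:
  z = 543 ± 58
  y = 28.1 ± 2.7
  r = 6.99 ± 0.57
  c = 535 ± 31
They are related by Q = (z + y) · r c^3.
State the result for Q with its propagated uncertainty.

Let u = z + y = 571. δu = √(δz² + δy²) = √(3360 + 7.29) = 58.1, so δu/u = 0.102.
Q is then a monomial in u, r, c:
δQ/Q = √((δu/u)² + (1·δr/r)² + (3·δc/c)²) = √(0.0103 + 0.00665 + 0.0302) = 0.217
Q = 6.11e+11, so δQ = 0.217 × 6.11e+11 = 1.33e+11.

(6.11 ± 1.33) × 10^11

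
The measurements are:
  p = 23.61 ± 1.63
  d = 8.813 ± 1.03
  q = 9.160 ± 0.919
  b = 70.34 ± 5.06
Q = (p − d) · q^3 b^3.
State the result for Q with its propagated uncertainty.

Let u = p − d = 14.80. δu = √(δp² + δd²) = √(2.66 + 1.06) = 1.93, so δu/u = 0.130.
Q is then a monomial in u, q, b:
δQ/Q = √((δu/u)² + (3·δq/q)² + (3·δb/b)²) = √(0.0170 + 0.0906 + 0.0466) = 0.393
Q = 3.958e+09, so δQ = 0.393 × 3.958e+09 = 1.55e+09.

(3.958 ± 1.55) × 10^9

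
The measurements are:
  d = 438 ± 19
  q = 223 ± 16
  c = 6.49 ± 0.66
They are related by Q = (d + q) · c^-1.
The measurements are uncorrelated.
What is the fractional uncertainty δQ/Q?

Let u = d + q = 661. δu = √(δd² + δq²) = √(361 + 256) = 24.8, so δu/u = 0.0376.
Q is then a monomial in u, c:
δQ/Q = √((δu/u)² + (-1·δc/c)²) = √(0.00141 + 0.0103) = 0.108

0.108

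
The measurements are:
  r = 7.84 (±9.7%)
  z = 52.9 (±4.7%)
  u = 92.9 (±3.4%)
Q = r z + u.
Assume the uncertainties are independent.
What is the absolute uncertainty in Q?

44.8

Let p = r·z = 415. δp/p = √((1·δr/r)² + (1·δz/z)²) = √(0.00941 + 0.00221) = 0.108, so δp = 44.7.
Q = p + u: δQ = √(δp² + δu²) = √(2000 + 9.98) = 44.8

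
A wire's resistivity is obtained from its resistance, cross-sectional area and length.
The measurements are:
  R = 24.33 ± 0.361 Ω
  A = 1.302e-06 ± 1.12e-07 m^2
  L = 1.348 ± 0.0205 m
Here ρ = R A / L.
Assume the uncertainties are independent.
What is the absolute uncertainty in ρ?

2.08e-06 Ω·m

Since ρ is a product/quotient, work with relative uncertainties:
  (1·δR/R)² = (1×0.0148)² = 0.000220;  (1·δA/A)² = (1×0.0860)² = 0.00740;  (-1·δL/L)² = (-1×0.0152)² = 0.000231
δρ/ρ = √(0.00785) = 0.0886
ρ = 2.35e-05 Ω·m, so δρ = 0.0886 × 2.35e-05 = 2.08e-06 Ω·m.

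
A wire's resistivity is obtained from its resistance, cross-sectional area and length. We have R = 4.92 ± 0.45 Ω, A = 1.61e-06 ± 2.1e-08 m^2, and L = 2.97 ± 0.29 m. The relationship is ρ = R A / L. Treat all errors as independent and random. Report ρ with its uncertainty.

Each factor contributes (exponent × relative error)² to (δρ/ρ)²:
  (1·δR/R)² = (1×0.0915)² = 0.00837;  (1·δA/A)² = (1×0.0130)² = 0.000170;  (-1·δL/L)² = (-1×0.0976)² = 0.00953
δρ/ρ = √(0.0181) = 0.134
ρ = 2.67e-06 Ω·m, so δρ = 0.134 × 2.67e-06 = 3.59e-07 Ω·m.

(2.67 ± 0.359) × 10^-6 Ω·m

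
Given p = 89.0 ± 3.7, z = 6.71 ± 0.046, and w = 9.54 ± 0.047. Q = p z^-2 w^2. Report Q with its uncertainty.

180 ± 8.07

Each factor contributes (exponent × relative error)² to (δQ/Q)²:
  (1·δp/p)² = (1×0.0416)² = 0.00173;  (-2·δz/z)² = (-2×0.00686)² = 0.000188;  (2·δw/w)² = (2×0.00493)² = 9.71e-05
δQ/Q = √(0.00201) = 0.0449
Q = 180, so δQ = 0.0449 × 180 = 8.07.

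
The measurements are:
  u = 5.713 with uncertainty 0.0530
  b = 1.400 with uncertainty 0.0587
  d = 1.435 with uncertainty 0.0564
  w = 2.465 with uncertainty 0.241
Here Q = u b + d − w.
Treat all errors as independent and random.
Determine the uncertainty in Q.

Let p = u·b = 7.998. δp/p = √((1·δu/u)² + (1·δb/b)²) = √(8.61e-05 + 0.00176) = 0.0429, so δp = 0.343.
Q = p + d − w: δQ = √(δp² + δd² + δw²) = √(0.118 + 0.00318 + 0.0581) = 0.423

0.423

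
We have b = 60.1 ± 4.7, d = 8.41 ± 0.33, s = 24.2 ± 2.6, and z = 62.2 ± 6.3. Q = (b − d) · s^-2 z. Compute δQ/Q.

Let u = b − d = 51.7. δu = √(δb² + δd²) = √(22.1 + 0.109) = 4.71, so δu/u = 0.0912.
Q is then a monomial in u, s, z:
δQ/Q = √((δu/u)² + (-2·δs/s)² + (1·δz/z)²) = √(0.00831 + 0.0462 + 0.0103) = 0.254

0.254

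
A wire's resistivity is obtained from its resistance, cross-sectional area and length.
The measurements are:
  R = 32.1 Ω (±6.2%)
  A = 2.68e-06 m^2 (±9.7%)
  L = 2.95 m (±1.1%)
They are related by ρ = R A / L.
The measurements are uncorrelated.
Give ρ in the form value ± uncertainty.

Since ρ is a product/quotient, work with relative uncertainties:
  (1·δR/R)² = (1×0.0620)² = 0.00384;  (1·δA/A)² = (1×0.0970)² = 0.00941;  (-1·δL/L)² = (-1×0.0110)² = 0.000121
δρ/ρ = √(0.0134) = 0.116
ρ = 2.92e-05 Ω·m, so δρ = 0.116 × 2.92e-05 = 3.37e-06 Ω·m.

(2.92 ± 0.337) × 10^-5 Ω·m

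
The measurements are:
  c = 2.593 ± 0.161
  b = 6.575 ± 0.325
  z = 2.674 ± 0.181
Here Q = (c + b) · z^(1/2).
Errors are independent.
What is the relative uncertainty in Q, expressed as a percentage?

5.21%

Let u = c + b = 9.168. δu = √(δc² + δb²) = √(0.0259 + 0.106) = 0.363, so δu/u = 0.0396.
Q is then a monomial in u, z:
δQ/Q = √((δu/u)² + (½·δz/z)²) = √(0.00157 + 0.00115) = 0.0521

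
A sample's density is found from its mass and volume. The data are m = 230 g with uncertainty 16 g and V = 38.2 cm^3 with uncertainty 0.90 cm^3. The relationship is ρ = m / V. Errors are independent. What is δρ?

For a monomial ρ ∝ m, V^-1, fractional errors add in quadrature:
  (1·δm/m)² = (1×0.0696)² = 0.00484;  (-1·δV/V)² = (-1×0.0236)² = 0.000555
δρ/ρ = √(0.00539) = 0.0734
ρ = 6.02 g/cm^3, so δρ = 0.0734 × 6.02 = 0.442 g/cm^3.

0.442 g/cm^3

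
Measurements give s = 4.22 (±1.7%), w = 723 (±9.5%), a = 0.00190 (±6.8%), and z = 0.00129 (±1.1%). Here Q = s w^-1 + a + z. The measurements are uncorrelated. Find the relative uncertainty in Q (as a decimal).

Let p = s·w^-1 = 0.00584. δp/p = √((1·δs/s)² + (-1·δw/w)²) = √(0.000289 + 0.00903) = 0.0965, so δp = 0.000563.
Q = p + a + z: δQ = √(δp² + δa² + δz²) = √(3.17e-07 + 1.67e-08 + 2.01e-10) = 0.000578
Q = 0.00903, so δQ/Q = 0.000578/0.00903 = 0.0640.

0.0640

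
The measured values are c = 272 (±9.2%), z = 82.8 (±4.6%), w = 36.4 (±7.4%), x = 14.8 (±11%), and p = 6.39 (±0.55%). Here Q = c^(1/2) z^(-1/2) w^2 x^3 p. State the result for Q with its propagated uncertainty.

Q is a product of powers, so relative uncertainties combine in quadrature:
  (½·δc/c)² = (0.5×0.0920)² = 0.00212;  (−½·δz/z)² = (-0.5×0.0460)² = 0.000529;  (2·δw/w)² = (2×0.0740)² = 0.0219;  (3·δx/x)² = (3×0.110)² = 0.109;  (1·δp/p)² = (1×0.00550)² = 3.03e-05
δQ/Q = √(0.133) = 0.365
Q = 4.97e+07, so δQ = 0.365 × 4.97e+07 = 1.82e+07.

(4.97 ± 1.82) × 10^7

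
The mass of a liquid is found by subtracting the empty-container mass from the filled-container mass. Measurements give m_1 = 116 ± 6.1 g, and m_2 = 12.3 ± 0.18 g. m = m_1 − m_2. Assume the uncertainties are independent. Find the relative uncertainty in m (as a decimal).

0.0588

Each term contributes (cᵢ δxᵢ)² to (δm)²:
  (δm_1)² = 37.2;  (δm_2)² = 0.0324
δm = √(37.2) = 6.10 g
m = 104 g, so δm/m = 6.10/104 = 0.0588.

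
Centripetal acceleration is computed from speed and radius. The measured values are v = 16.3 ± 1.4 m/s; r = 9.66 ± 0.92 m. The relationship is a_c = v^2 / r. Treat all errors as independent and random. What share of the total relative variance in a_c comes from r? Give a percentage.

23.5%

(δa_c/a_c)² = (2·δv/v)² + (-1·δr/r)²
  v term: (2×0.0859)² = 0.0295
  r term: (-1×0.0952)² = 0.00907
Total = 0.0386. Share from r = 0.00907/0.0386 = 0.235.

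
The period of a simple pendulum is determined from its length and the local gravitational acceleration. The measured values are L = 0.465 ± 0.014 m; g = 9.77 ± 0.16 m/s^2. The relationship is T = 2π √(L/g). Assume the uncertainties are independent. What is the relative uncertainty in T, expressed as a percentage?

1.71%

For a monomial T ∝ L^(1/2), g^(-1/2), fractional errors add in quadrature:
  (½·δL/L)² = (0.5×0.0301)² = 0.000227;  (−½·δg/g)² = (-0.5×0.0164)² = 6.7e-05
δT/T = √(0.000294) = 0.0171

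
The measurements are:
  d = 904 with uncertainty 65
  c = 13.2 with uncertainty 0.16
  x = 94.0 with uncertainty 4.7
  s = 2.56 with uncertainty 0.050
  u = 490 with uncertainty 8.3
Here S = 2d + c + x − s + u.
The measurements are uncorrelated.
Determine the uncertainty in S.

130

S is a linear combination, so absolute uncertainties add in quadrature:
  (2·δd)² = 16900;  (δc)² = 0.0256;  (δx)² = 22.1;  (δs)² = 0.00250;  (δu)² = 68.9
δS = √(17000) = 130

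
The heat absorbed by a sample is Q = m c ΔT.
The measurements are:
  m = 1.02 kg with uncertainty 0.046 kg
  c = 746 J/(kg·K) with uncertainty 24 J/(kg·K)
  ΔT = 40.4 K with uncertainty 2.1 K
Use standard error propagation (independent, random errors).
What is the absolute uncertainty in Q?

Q is a product of powers, so relative uncertainties combine in quadrature:
  (1·δm/m)² = (1×0.0451)² = 0.00203;  (1·δc/c)² = (1×0.0322)² = 0.00104;  (1·δΔT/ΔT)² = (1×0.0520)² = 0.00270
δQ/Q = √(0.00577) = 0.0760
Q = 30700 J, so δQ = 0.0760 × 30700 = 2340 J.

2340 J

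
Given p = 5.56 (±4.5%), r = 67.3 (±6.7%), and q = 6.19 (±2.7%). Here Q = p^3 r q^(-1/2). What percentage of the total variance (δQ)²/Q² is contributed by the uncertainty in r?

(δQ/Q)² = (3·δp/p)² + (1·δr/r)² + (−½·δq/q)²
  p term: (3×0.0450)² = 0.0182
  r term: (1×0.0670)² = 0.00449
  q term: (-0.5×0.0270)² = 0.000182
Total = 0.0229. Share from r = 0.00449/0.0229 = 0.196.

19.6%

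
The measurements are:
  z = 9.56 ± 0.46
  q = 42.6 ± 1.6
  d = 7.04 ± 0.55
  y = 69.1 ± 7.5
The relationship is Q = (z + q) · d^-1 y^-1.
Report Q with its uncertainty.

0.107 ± 0.0147

Let u = z + q = 52.2. δu = √(δz² + δq²) = √(0.212 + 2.56) = 1.66, so δu/u = 0.0319.
Q is then a monomial in u, d, y:
δQ/Q = √((δu/u)² + (-1·δd/d)² + (-1·δy/y)²) = √(0.00102 + 0.00610 + 0.0118) = 0.137
Q = 0.107, so δQ = 0.137 × 0.107 = 0.0147.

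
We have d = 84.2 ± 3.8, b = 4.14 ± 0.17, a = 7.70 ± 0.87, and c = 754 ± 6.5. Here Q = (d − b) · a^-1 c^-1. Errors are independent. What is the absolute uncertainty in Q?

0.00169

Let u = d − b = 80.1. δu = √(δd² + δb²) = √(14.4 + 0.0289) = 3.80, so δu/u = 0.0475.
Q is then a monomial in u, a, c:
δQ/Q = √((δu/u)² + (-1·δa/a)² + (-1·δc/c)²) = √(0.00226 + 0.0128 + 7.43e-05) = 0.123
Q = 0.0138, so δQ = 0.123 × 0.0138 = 0.00169.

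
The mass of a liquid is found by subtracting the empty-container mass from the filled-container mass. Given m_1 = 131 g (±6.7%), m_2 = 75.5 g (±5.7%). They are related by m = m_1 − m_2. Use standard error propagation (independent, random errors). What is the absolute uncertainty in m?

9.78 g

Absolute uncertainties add in quadrature for a linear combination:
  (δm_1)² = 77.0;  (δm_2)² = 18.5
δm = √(95.6) = 9.78 g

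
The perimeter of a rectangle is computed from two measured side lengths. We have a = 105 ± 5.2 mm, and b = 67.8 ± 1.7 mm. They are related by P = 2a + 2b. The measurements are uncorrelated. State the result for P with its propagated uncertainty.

Absolute uncertainties add in quadrature for a linear combination:
  (2·δa)² = 108;  (2·δb)² = 11.6
δP = √(120) = 10.9 mm
P = 346 mm.

346 ± 10.9 mm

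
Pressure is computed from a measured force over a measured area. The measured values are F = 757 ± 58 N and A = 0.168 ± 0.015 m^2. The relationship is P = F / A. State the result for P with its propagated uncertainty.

4510 ± 530 Pa

For a monomial P ∝ F, A^-1, fractional errors add in quadrature:
  (1·δF/F)² = (1×0.0766)² = 0.00587;  (-1·δA/A)² = (-1×0.0893)² = 0.00797
δP/P = √(0.0138) = 0.118
P = 4510 Pa, so δP = 0.118 × 4510 = 530 Pa.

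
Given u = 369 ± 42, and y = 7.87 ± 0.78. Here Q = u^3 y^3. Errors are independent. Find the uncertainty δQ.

1.11e+10

For a monomial Q ∝ u^3, y^3, fractional errors add in quadrature:
  (3·δu/u)² = (3×0.114)² = 0.117;  (3·δy/y)² = (3×0.0991)² = 0.0884
δQ/Q = √(0.205) = 0.453
Q = 2.45e+10, so δQ = 0.453 × 2.45e+10 = 1.11e+10.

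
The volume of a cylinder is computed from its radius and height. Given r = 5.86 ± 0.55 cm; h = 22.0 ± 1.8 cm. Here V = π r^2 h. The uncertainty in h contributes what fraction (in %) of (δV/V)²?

(δV/V)² = (2·δr/r)² + (1·δh/h)²
  r term: (2×0.0939)² = 0.0352
  h term: (1×0.0818)² = 0.00669
Total = 0.0419. Share from h = 0.00669/0.0419 = 0.160.

16.0%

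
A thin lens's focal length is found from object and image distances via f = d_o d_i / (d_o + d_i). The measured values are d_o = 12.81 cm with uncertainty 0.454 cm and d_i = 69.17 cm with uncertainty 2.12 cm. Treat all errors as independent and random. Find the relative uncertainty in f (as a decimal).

0.0303

∂f/∂d_o = (d_i/(d_o+d_i))² = 0.712;  ∂f/∂d_i = (d_o/(d_o+d_i))² = 0.0244
δf = √((∂f/∂d_o · δd_o)² + (∂f/∂d_i · δd_i)²) = √(0.104 + 0.00268) = 0.327 cm
f = 10.81 cm, so δf/f = 0.327/10.81 = 0.0303.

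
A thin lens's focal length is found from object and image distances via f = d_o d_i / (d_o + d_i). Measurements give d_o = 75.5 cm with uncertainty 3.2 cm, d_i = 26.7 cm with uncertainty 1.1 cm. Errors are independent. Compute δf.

0.639 cm

∂f/∂d_o = (d_i/(d_o+d_i))² = 0.0683;  ∂f/∂d_i = (d_o/(d_o+d_i))² = 0.546
δf = √((∂f/∂d_o · δd_o)² + (∂f/∂d_i · δd_i)²) = √(0.0477 + 0.360) = 0.639 cm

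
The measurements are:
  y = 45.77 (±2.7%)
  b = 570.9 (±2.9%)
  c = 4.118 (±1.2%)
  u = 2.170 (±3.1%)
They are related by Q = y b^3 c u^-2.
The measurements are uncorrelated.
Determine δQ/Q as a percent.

11.1%

Relative error in a monomial: (δQ/Q)² = Σ (nᵢ · δxᵢ/xᵢ)².
  (1·δy/y)² = (1×0.0270)² = 0.000729;  (3·δb/b)² = (3×0.0290)² = 0.00757;  (1·δc/c)² = (1×0.0120)² = 0.000144;  (-2·δu/u)² = (-2×0.0310)² = 0.00384
δQ/Q = √(0.0123) = 0.111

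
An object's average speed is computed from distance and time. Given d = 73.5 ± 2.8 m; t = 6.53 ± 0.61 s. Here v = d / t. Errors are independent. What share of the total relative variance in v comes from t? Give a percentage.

85.7%

(δv/v)² = (1·δd/d)² + (-1·δt/t)²
  d term: (1×0.0381)² = 0.00145
  t term: (-1×0.0934)² = 0.00873
Total = 0.0102. Share from t = 0.00873/0.0102 = 0.857.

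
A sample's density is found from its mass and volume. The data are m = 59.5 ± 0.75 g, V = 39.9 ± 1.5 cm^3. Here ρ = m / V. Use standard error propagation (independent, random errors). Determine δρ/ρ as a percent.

Since ρ is a product/quotient, work with relative uncertainties:
  (1·δm/m)² = (1×0.0126)² = 0.000159;  (-1·δV/V)² = (-1×0.0376)² = 0.00141
δρ/ρ = √(0.00157) = 0.0397

3.97%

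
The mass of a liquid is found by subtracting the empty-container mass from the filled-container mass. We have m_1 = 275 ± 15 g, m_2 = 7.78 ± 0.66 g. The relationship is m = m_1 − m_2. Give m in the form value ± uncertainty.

m is a linear combination, so absolute uncertainties add in quadrature:
  (δm_1)² = 225;  (δm_2)² = 0.436
δm = √(225) = 15.0 g
m = 267 g.

267 ± 15.0 g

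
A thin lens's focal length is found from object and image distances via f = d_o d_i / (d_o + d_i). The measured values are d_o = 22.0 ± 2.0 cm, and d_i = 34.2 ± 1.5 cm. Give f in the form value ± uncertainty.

13.4 ± 0.775 cm

∂f/∂d_o = (d_i/(d_o+d_i))² = 0.370;  ∂f/∂d_i = (d_o/(d_o+d_i))² = 0.153
δf = √((∂f/∂d_o · δd_o)² + (∂f/∂d_i · δd_i)²) = √(0.549 + 0.0528) = 0.775 cm
f = 13.4 cm.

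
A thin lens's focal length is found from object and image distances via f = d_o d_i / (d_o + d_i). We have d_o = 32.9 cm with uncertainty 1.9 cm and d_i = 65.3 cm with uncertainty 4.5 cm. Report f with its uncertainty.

∂f/∂d_o = (d_i/(d_o+d_i))² = 0.442;  ∂f/∂d_i = (d_o/(d_o+d_i))² = 0.112
δf = √((∂f/∂d_o · δd_o)² + (∂f/∂d_i · δd_i)²) = √(0.706 + 0.255) = 0.980 cm
f = 21.9 cm.

21.9 ± 0.980 cm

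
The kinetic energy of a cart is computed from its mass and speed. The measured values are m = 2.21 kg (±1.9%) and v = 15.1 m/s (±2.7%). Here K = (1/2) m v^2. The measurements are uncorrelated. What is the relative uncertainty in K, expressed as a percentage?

5.72%

Since K is a product/quotient, work with relative uncertainties:
  (1·δm/m)² = (1×0.0190)² = 0.000361;  (2·δv/v)² = (2×0.0270)² = 0.00292
δK/K = √(0.00328) = 0.0572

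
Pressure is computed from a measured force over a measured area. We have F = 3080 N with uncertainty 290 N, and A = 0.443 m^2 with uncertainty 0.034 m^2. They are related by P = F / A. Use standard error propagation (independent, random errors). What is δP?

Products/powers → add relative errors in quadrature, weighted by exponent:
  (1·δF/F)² = (1×0.0942)² = 0.00887;  (-1·δA/A)² = (-1×0.0767)² = 0.00589
δP/P = √(0.0148) = 0.121
P = 6950 Pa, so δP = 0.121 × 6950 = 845 Pa.

845 Pa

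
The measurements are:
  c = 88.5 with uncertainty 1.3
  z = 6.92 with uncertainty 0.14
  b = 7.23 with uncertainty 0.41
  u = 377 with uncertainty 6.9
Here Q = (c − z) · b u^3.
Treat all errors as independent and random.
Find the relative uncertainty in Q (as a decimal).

Let w = c − z = 81.6. δw = √(δc² + δz²) = √(1.69 + 0.0196) = 1.31, so δw/w = 0.0160.
Q is then a monomial in w, b, u:
δQ/Q = √((δw/w)² + (1·δb/b)² + (3·δu/u)²) = √(0.000257 + 0.00322 + 0.00301) = 0.0805

0.0805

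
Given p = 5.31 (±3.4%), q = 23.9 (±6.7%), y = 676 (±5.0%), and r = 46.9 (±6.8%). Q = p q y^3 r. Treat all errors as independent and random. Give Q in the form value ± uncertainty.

(1.84 ± 0.333) × 10^12

Since Q is a product/quotient, work with relative uncertainties:
  (1·δp/p)² = (1×0.0340)² = 0.00116;  (1·δq/q)² = (1×0.0670)² = 0.00449;  (3·δy/y)² = (3×0.0500)² = 0.0225;  (1·δr/r)² = (1×0.0680)² = 0.00462
δQ/Q = √(0.0328) = 0.181
Q = 1.84e+12, so δQ = 0.181 × 1.84e+12 = 3.33e+11.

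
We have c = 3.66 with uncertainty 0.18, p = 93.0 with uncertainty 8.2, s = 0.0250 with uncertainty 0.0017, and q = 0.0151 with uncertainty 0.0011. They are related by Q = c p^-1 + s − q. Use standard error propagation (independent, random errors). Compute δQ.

Let w = c·p^-1 = 0.0394. δw/w = √((1·δc/c)² + (-1·δp/p)²) = √(0.00242 + 0.00777) = 0.101, so δw = 0.00397.
Q = w + s − q: δQ = √(δw² + δs² + δq²) = √(1.58e-05 + 2.89e-06 + 1.21e-06) = 0.00446

0.00446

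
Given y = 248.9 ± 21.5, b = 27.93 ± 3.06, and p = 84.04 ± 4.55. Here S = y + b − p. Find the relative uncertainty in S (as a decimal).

Sums and differences: (δS)² = Σ (cᵢ δxᵢ)².
  (δy)² = 462;  (δb)² = 9.36;  (δp)² = 20.7
δS = √(492) = 22.2
S = 192.8, so δS/S = 22.2/192.8 = 0.115.

0.115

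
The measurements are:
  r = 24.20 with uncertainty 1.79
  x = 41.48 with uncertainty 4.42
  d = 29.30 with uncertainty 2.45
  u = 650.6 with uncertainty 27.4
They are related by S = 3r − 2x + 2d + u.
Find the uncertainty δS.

Sums and differences: (δS)² = Σ (cᵢ δxᵢ)².
  (3·δr)² = 28.8;  (2·δx)² = 78.1;  (2·δd)² = 24.0;  (δu)² = 751
δS = √(882) = 29.7

29.7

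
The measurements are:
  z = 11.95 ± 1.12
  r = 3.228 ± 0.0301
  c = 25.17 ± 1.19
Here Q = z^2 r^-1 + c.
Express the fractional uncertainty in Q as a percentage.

Let p = z^2·r^-1 = 44.24. δp/p = √((2·δz/z)² + (-1·δr/r)²) = √(0.0351 + 8.69e-05) = 0.188, so δp = 8.30.
Q = p + c: δQ = √(δp² + δc²) = √(68.9 + 1.42) = 8.39
Q = 69.41, so δQ/Q = 8.39/69.41 = 0.121.

12.1%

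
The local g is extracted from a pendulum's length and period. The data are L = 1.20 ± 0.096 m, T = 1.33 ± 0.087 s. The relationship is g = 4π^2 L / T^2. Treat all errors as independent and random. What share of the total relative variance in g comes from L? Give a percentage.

(δg/g)² = (1·δL/L)² + (-2·δT/T)²
  L term: (1×0.0800)² = 0.00640
  T term: (-2×0.0654)² = 0.0171
Total = 0.0235. Share from L = 0.00640/0.0235 = 0.272.

27.2%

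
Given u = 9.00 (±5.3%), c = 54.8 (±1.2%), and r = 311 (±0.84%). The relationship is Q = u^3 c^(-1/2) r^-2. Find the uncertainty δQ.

0.000163

Q is a product of powers, so relative uncertainties combine in quadrature:
  (3·δu/u)² = (3×0.0530)² = 0.0253;  (−½·δc/c)² = (-0.5×0.0120)² = 3.6e-05;  (-2·δr/r)² = (-2×0.00840)² = 0.000282
δQ/Q = √(0.0256) = 0.160
Q = 0.00102, so δQ = 0.160 × 0.00102 = 0.000163.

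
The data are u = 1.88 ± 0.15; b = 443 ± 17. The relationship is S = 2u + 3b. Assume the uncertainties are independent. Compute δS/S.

Each term contributes (cᵢ δxᵢ)² to (δS)²:
  (2·δu)² = 0.0900;  (3·δb)² = 2600
δS = √(2600) = 51.0
S = 1330, so δS/S = 51.0/1330 = 0.0383.

0.0383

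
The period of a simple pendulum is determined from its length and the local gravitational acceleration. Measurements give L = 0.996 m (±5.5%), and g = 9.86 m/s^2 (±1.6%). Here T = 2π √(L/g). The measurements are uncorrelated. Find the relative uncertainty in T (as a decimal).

Relative error in a monomial: (δT/T)² = Σ (nᵢ · δxᵢ/xᵢ)².
  (½·δL/L)² = (0.5×0.0550)² = 0.000756;  (−½·δg/g)² = (-0.5×0.0160)² = 6.4e-05
δT/T = √(0.000820) = 0.0286

0.0286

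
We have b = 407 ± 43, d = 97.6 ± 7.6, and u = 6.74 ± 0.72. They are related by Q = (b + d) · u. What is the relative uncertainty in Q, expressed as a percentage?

13.7%

Let w = b + d = 505. δw = √(δb² + δd²) = √(1850 + 57.8) = 43.7, so δw/w = 0.0865.
Q is then a monomial in w, u:
δQ/Q = √((δw/w)² + (1·δu/u)²) = √(0.00749 + 0.0114) = 0.137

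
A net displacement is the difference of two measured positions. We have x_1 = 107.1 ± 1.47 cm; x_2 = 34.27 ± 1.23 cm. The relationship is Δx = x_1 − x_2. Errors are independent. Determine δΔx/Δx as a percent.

Sums and differences: (δΔx)² = Σ (cᵢ δxᵢ)².
  (δx_1)² = 2.16;  (δx_2)² = 1.51
δΔx = √(3.67) = 1.92 cm
Δx = 72.83 cm, so δΔx/Δx = 1.92/72.83 = 0.0263.

2.63%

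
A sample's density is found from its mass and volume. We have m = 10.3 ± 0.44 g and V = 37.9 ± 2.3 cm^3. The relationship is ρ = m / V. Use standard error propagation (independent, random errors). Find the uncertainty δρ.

For a monomial ρ ∝ m, V^-1, fractional errors add in quadrature:
  (1·δm/m)² = (1×0.0427)² = 0.00182;  (-1·δV/V)² = (-1×0.0607)² = 0.00368
δρ/ρ = √(0.00551) = 0.0742
ρ = 0.272 g/cm^3, so δρ = 0.0742 × 0.272 = 0.0202 g/cm^3.

0.0202 g/cm^3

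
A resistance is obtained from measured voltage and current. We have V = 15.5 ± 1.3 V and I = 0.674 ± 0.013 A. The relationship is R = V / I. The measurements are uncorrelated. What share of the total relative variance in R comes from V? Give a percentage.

(δR/R)² = (1·δV/V)² + (-1·δI/I)²
  V term: (1×0.0839)² = 0.00703
  I term: (-1×0.0193)² = 0.000372
Total = 0.00741. Share from V = 0.00703/0.00741 = 0.950.

95.0%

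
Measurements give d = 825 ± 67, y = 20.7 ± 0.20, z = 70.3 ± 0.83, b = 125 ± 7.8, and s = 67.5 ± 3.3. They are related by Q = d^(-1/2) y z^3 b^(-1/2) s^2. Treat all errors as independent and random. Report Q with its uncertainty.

Each factor contributes (exponent × relative error)² to (δQ/Q)²:
  (−½·δd/d)² = (-0.5×0.0812)² = 0.00165;  (1·δy/y)² = (1×0.00966)² = 9.34e-05;  (3·δz/z)² = (3×0.0118)² = 0.00125;  (−½·δb/b)² = (-0.5×0.0624)² = 0.000973;  (2·δs/s)² = (2×0.0489)² = 0.00956
δQ/Q = √(0.0135) = 0.116
Q = 1.02e+08, so δQ = 0.116 × 1.02e+08 = 1.19e+07.

(1.02 ± 0.119) × 10^8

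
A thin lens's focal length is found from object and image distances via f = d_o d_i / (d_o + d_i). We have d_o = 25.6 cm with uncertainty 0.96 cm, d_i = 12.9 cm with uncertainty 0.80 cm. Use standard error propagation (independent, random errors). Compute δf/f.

0.0431

∂f/∂d_o = (d_i/(d_o+d_i))² = 0.112;  ∂f/∂d_i = (d_o/(d_o+d_i))² = 0.442
δf = √((∂f/∂d_o · δd_o)² + (∂f/∂d_i · δd_i)²) = √(0.0116 + 0.125) = 0.370 cm
f = 8.58 cm, so δf/f = 0.370/8.58 = 0.0431.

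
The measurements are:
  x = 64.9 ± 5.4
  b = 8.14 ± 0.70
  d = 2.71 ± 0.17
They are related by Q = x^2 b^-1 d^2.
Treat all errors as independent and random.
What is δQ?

857

Q is a product of powers, so relative uncertainties combine in quadrature:
  (2·δx/x)² = (2×0.0832)² = 0.0277;  (-1·δb/b)² = (-1×0.0860)² = 0.00740;  (2·δd/d)² = (2×0.0627)² = 0.0157
δQ/Q = √(0.0508) = 0.225
Q = 3800, so δQ = 0.225 × 3800 = 857.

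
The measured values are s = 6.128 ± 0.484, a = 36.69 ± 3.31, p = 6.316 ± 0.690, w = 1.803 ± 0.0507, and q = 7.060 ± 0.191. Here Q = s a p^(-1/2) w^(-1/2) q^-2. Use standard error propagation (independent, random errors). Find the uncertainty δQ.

Products/powers → add relative errors in quadrature, weighted by exponent:
  (1·δs/s)² = (1×0.0790)² = 0.00624;  (1·δa/a)² = (1×0.0902)² = 0.00814;  (−½·δp/p)² = (-0.5×0.109)² = 0.00298;  (−½·δw/w)² = (-0.5×0.0281)² = 0.000198;  (-2·δq/q)² = (-2×0.0271)² = 0.00293
δQ/Q = √(0.0205) = 0.143
Q = 1.337, so δQ = 0.143 × 1.337 = 0.191.

0.191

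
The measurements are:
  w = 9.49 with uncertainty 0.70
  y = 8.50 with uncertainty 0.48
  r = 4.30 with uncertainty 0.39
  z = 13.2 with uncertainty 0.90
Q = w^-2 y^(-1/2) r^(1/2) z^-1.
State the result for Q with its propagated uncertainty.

Each factor contributes (exponent × relative error)² to (δQ/Q)²:
  (-2·δw/w)² = (-2×0.0738)² = 0.0218;  (−½·δy/y)² = (-0.5×0.0565)² = 0.000797;  (½·δr/r)² = (0.5×0.0907)² = 0.00206;  (-1·δz/z)² = (-1×0.0682)² = 0.00465
δQ/Q = √(0.0293) = 0.171
Q = 0.000598, so δQ = 0.171 × 0.000598 = 0.000102.

0.000598 ± 0.000102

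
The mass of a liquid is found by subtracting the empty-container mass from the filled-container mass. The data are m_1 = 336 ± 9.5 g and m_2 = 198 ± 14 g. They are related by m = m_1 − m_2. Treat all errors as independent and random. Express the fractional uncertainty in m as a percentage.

m is a linear combination, so absolute uncertainties add in quadrature:
  (δm_1)² = 90.2;  (δm_2)² = 196
δm = √(286) = 16.9 g
m = 138 g, so δm/m = 16.9/138 = 0.123.

12.3%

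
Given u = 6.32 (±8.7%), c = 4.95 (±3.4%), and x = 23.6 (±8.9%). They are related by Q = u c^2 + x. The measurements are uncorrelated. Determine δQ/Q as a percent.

9.65%

Let p = u·c^2 = 155. δp/p = √((1·δu/u)² + (2·δc/c)²) = √(0.00757 + 0.00462) = 0.110, so δp = 17.1.
Q = p + x: δQ = √(δp² + δx²) = √(292 + 4.41) = 17.2
Q = 178, so δQ/Q = 17.2/178 = 0.0965.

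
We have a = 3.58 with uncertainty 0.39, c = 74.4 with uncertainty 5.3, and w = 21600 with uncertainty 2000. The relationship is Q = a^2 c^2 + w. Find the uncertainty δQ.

Let p = a^2·c^2 = 70900. δp/p = √((2·δa/a)² + (2·δc/c)²) = √(0.0475 + 0.0203) = 0.260, so δp = 18500.
Q = p + w: δQ = √(δp² + δw²) = √(3.41e+08 + 4e+06) = 18600

18600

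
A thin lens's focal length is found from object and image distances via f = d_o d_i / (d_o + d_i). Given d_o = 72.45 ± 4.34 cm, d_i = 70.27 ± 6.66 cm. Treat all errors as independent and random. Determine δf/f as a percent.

5.64%

∂f/∂d_o = (d_i/(d_o+d_i))² = 0.242;  ∂f/∂d_i = (d_o/(d_o+d_i))² = 0.258
δf = √((∂f/∂d_o · δd_o)² + (∂f/∂d_i · δd_i)²) = √(1.11 + 2.95) = 2.01 cm
f = 35.67 cm, so δf/f = 2.01/35.67 = 0.0564.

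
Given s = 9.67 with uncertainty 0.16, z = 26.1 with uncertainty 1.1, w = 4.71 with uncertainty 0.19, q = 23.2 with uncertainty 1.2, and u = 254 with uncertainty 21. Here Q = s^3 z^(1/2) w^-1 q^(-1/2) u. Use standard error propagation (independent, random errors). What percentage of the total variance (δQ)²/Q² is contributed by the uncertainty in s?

20.5%

(δQ/Q)² = (3·δs/s)² + (½·δz/z)² + (-1·δw/w)² + (−½·δq/q)² + (1·δu/u)²
  s term: (3×0.0165)² = 0.00246
  z term: (0.5×0.0421)² = 0.000444
  w term: (-1×0.0403)² = 0.00163
  q term: (-0.5×0.0517)² = 0.000669
  u term: (1×0.0827)² = 0.00684
Total = 0.0120. Share from s = 0.00246/0.0120 = 0.205.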